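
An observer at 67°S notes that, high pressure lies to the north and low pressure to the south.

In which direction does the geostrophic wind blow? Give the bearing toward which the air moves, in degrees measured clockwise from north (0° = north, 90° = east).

The pressure-gradient force points toward the south (bearing 180°).
Geostrophic balance: in the Southern Hemisphere the Coriolis force deflects motion to the left, so the geostrophic wind blows 90° to the left of the pressure-gradient force (low pressure on the right).
Rotating 180° by 90° counterclockwise gives 090° — the wind blows toward the east.

090°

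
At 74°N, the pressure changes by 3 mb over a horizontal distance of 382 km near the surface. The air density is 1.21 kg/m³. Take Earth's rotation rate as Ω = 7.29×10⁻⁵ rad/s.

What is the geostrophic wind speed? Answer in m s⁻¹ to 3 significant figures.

Coriolis parameter at 74°N:
f = 2Ω sin φ = 2 × 7.29×10⁻⁵ × sin 74° = 1.40×10⁻⁴ s⁻¹
Pressure gradient: |∂P/∂n| = 300 Pa / 382000 m = 7.85×10⁻⁴ Pa/m
Geostrophic balance (pressure-gradient force = Coriolis force):
V_g = (1/(fρ)) |∂P/∂n| = 7.85×10⁻⁴ / (1.40×10⁻⁴ × 1.21) = 4.63 m/s

4.63 m s⁻¹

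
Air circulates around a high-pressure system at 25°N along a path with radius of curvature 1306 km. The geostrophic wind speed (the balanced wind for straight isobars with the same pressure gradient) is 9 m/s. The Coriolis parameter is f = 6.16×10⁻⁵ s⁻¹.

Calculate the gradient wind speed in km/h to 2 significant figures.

Around a high, pressure-gradient force acts outward with centrifugal, so Coriolis balances both:
fV = (1/ρ)|∂P/∂n| + V²/R  →  V² − fR·V + fR·V_g = 0
With fR = 6.16×10⁻⁵ × 1306×10³ m = 80.4 m/s:
V = [fR − √((fR)² − 4 fR V_g)]/2 = [80.4 − √(80.4² − 4×80.4×9)]/2 = 10.3 m/s
Supergeostrophic (V > V_g = 9 m/s), as expected around a high.
Converting: 10.3 m/s × 3.6 = 37 km/h

37 km/h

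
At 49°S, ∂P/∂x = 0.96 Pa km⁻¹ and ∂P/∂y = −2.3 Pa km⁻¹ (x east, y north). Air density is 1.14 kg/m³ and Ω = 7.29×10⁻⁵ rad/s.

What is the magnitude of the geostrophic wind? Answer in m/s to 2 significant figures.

Coriolis parameter at 49°S:
f = 2Ω sin φ = 2 × 7.29×10⁻⁵ × sin 49° = 1.10×10⁻⁴ s⁻¹
In the Southern Hemisphere f is negative: f = −1.10×10⁻⁴ s⁻¹.
Component geostrophic relations (x east, y north):
u_g = −(1/(fρ)) ∂P/∂y,  v_g = (1/(fρ)) ∂P/∂x
u_g = −(−2.3×10⁻³)/(−1.10×10⁻⁴ × 1.14) = −18.3 m/s;  v_g = (0.96×10⁻³)/(−1.10×10⁻⁴ × 1.14) = −7.65 m/s
|V_g| = √(u_g² + v_g²) = 19.9 m/s

20 m/s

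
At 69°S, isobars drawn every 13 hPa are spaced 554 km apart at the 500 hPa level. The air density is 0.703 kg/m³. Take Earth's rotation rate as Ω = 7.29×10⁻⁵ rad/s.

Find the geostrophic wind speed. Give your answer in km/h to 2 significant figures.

88 km/h

Coriolis parameter at 69°S:
f = 2Ω sin φ = 2 × 7.29×10⁻⁵ × sin 69° = 1.36×10⁻⁴ s⁻¹
Pressure gradient: |∂P/∂n| = 1300 Pa / 554000 m = 2.35×10⁻³ Pa/m
Geostrophic balance (pressure-gradient force = Coriolis force):
V_g = (1/(fρ)) |∂P/∂n| = 2.35×10⁻³ / (1.36×10⁻⁴ × 0.703) = 24.5 m/s
Converting: 24.5 m/s × 3.6 = 88 km/h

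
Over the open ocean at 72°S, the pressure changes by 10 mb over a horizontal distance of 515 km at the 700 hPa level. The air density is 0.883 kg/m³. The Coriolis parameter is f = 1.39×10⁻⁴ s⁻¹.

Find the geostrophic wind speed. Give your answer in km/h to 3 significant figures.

57.0 km/h

Pressure gradient: |∂P/∂n| = 1000 Pa / 515000 m = 1.94×10⁻³ Pa/m
Geostrophic balance (pressure-gradient force = Coriolis force):
V_g = (1/(fρ)) |∂P/∂n| = 1.94×10⁻³ / (1.39×10⁻⁴ × 0.883) = 15.8 m/s
Converting: 15.8 m/s × 3.6 = 57.0 km/h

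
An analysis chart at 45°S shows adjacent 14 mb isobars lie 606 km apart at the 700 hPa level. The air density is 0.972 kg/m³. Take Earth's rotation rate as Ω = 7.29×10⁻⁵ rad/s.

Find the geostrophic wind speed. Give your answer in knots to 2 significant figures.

Coriolis parameter at 45°S:
f = 2Ω sin φ = 2 × 7.29×10⁻⁵ × sin 45° = 1.03×10⁻⁴ s⁻¹
Pressure gradient: |∂P/∂n| = 1400 Pa / 606000 m = 2.31×10⁻³ Pa/m
Geostrophic balance (pressure-gradient force = Coriolis force):
V_g = (1/(fρ)) |∂P/∂n| = 2.31×10⁻³ / (1.03×10⁻⁴ × 0.972) = 23.1 m/s
Converting: 23.1 m/s × 1.944 = 45 knots

45 knots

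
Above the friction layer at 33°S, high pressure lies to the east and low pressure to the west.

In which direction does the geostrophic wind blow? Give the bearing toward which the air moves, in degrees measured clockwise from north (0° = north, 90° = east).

The pressure-gradient force points toward the west (bearing 270°).
Geostrophic balance: in the Southern Hemisphere the Coriolis force deflects motion to the left, so the geostrophic wind blows 90° to the left of the pressure-gradient force (low pressure on the right).
Rotating 270° by 90° counterclockwise gives 180° — the wind blows toward the south.

180°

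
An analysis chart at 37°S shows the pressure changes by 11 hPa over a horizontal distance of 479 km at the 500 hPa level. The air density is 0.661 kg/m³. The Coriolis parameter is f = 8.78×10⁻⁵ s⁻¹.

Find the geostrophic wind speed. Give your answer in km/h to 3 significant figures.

142 km/h

Pressure gradient: |∂P/∂n| = 1100 Pa / 479000 m = 2.30×10⁻³ Pa/m
Geostrophic balance (pressure-gradient force = Coriolis force):
V_g = (1/(fρ)) |∂P/∂n| = 2.30×10⁻³ / (8.78×10⁻⁵ × 0.661) = 39.6 m/s
Converting: 39.6 m/s × 3.6 = 142 km/h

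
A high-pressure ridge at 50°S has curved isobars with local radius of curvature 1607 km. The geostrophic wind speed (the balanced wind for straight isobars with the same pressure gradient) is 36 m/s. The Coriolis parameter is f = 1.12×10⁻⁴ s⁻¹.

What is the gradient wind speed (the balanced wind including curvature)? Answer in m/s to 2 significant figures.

Around a high, pressure-gradient force acts outward with centrifugal, so Coriolis balances both:
fV = (1/ρ)|∂P/∂n| + V²/R  →  V² − fR·V + fR·V_g = 0
With fR = 1.12×10⁻⁴ × 1607×10³ m = 180 m/s:
V = [fR − √((fR)² − 4 fR V_g)]/2 = [180 − √(180² − 4×180×36)]/2 = 49.8 m/s
Supergeostrophic (V > V_g = 36 m/s), as expected around a high.

50 m/s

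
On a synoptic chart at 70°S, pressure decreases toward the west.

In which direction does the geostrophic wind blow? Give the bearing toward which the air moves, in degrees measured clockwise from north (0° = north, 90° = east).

180°

The pressure-gradient force points toward the west (bearing 270°).
Geostrophic balance: in the Southern Hemisphere the Coriolis force deflects motion to the left, so the geostrophic wind blows 90° to the left of the pressure-gradient force (low pressure on the right).
Rotating 270° by 90° counterclockwise gives 180° — the wind blows toward the south.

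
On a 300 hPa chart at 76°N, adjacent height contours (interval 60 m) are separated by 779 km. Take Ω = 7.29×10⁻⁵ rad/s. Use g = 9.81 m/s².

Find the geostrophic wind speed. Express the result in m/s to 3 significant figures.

5.34 m/s

Coriolis parameter at 76°N:
f = 2Ω sin φ = 2 × 7.29×10⁻⁵ × sin 76° = 1.41×10⁻⁴ s⁻¹
Height gradient: |∂Z/∂n| = 60 m / 779000 m = 7.70×10⁻⁵
On a pressure surface, geostrophic balance gives V_g = (g/f)|∂Z/∂n|:
V_g = 9.81 × 7.70×10⁻⁵ / 1.41×10⁻⁴ = 5.34 m/s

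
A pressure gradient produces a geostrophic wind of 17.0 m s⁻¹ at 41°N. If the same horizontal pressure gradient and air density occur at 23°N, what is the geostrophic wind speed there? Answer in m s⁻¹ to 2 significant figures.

29 m s⁻¹

With the same pressure gradient and density, V_g ∝ 1/f ∝ 1/sin φ.
V₂ = V₁ · sin φ₁ / sin φ₂ = 17.0 × sin 41° / sin 23°
V₂ = 17.0 × 0.6561/0.3907 = 29 m s⁻¹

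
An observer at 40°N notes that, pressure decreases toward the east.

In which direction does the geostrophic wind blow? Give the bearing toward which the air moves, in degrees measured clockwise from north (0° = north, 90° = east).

The pressure-gradient force points toward the east (bearing 090°).
Geostrophic balance: in the Northern Hemisphere the Coriolis force deflects motion to the right, so the geostrophic wind blows 90° to the right of the pressure-gradient force (low pressure on the left).
Rotating 090° by 90° clockwise gives 180° — the wind blows toward the south.

180°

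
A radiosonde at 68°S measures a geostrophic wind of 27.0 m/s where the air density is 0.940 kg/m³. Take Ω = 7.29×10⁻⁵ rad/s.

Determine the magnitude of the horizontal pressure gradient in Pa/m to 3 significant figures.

3.43×10⁻³ Pa/m

Coriolis parameter at 68°S:
f = 2Ω sin φ = 2 × 7.29×10⁻⁵ × sin 68° = 1.35×10⁻⁴ s⁻¹
Geostrophic balance rearranged: |∂P/∂n| = f ρ V_g
|∂P/∂n| = 1.35×10⁻⁴ × 0.940 × 27.0 = 3.43×10⁻³ Pa/m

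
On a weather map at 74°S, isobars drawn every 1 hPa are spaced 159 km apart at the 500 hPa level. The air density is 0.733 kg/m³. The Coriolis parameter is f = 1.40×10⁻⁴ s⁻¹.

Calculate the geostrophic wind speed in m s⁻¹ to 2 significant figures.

Pressure gradient: |∂P/∂n| = 100 Pa / 159000 m = 6.29×10⁻⁴ Pa/m
Geostrophic balance (pressure-gradient force = Coriolis force):
V_g = (1/(fρ)) |∂P/∂n| = 6.29×10⁻⁴ / (1.40×10⁻⁴ × 0.733) = 6.13 m/s

6.1 m s⁻¹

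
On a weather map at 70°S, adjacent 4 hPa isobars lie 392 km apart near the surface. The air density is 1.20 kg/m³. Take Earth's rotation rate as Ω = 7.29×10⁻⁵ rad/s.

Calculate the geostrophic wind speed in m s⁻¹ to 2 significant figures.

6.2 m s⁻¹

Coriolis parameter at 70°S:
f = 2Ω sin φ = 2 × 7.29×10⁻⁵ × sin 70° = 1.37×10⁻⁴ s⁻¹
Pressure gradient: |∂P/∂n| = 400 Pa / 392000 m = 1.02×10⁻³ Pa/m
Geostrophic balance (pressure-gradient force = Coriolis force):
V_g = (1/(fρ)) |∂P/∂n| = 1.02×10⁻³ / (1.37×10⁻⁴ × 1.20) = 6.21 m/s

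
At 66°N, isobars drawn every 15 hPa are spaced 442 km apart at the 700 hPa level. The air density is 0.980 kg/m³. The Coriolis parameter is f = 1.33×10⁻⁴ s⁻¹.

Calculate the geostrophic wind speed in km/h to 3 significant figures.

93.7 km/h

Pressure gradient: |∂P/∂n| = 1500 Pa / 442000 m = 3.39×10⁻³ Pa/m
Geostrophic balance (pressure-gradient force = Coriolis force):
V_g = (1/(fρ)) |∂P/∂n| = 3.39×10⁻³ / (1.33×10⁻⁴ × 0.980) = 26.0 m/s
Converting: 26.0 m/s × 3.6 = 93.7 km/h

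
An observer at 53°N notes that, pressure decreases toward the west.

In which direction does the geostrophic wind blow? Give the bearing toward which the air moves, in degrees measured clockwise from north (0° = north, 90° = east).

The pressure-gradient force points toward the west (bearing 270°).
Geostrophic balance: in the Northern Hemisphere the Coriolis force deflects motion to the right, so the geostrophic wind blows 90° to the right of the pressure-gradient force (low pressure on the left).
Rotating 270° by 90° clockwise gives 000° — the wind blows toward the north.

000°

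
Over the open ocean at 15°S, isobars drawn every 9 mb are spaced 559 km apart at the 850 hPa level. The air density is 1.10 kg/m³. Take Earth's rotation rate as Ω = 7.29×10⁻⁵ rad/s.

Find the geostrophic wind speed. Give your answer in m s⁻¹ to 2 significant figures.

39 m s⁻¹

Coriolis parameter at 15°S:
f = 2Ω sin φ = 2 × 7.29×10⁻⁵ × sin 15° = 3.77×10⁻⁵ s⁻¹
Pressure gradient: |∂P/∂n| = 900 Pa / 559000 m = 1.61×10⁻³ Pa/m
Geostrophic balance (pressure-gradient force = Coriolis force):
V_g = (1/(fρ)) |∂P/∂n| = 1.61×10⁻³ / (3.77×10⁻⁵ × 1.10) = 38.8 m/s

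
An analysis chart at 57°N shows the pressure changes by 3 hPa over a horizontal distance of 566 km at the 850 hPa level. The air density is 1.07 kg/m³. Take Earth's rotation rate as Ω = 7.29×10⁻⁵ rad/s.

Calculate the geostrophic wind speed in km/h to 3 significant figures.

14.6 km/h

Coriolis parameter at 57°N:
f = 2Ω sin φ = 2 × 7.29×10⁻⁵ × sin 57° = 1.22×10⁻⁴ s⁻¹
Pressure gradient: |∂P/∂n| = 300 Pa / 566000 m = 5.30×10⁻⁴ Pa/m
Geostrophic balance (pressure-gradient force = Coriolis force):
V_g = (1/(fρ)) |∂P/∂n| = 5.30×10⁻⁴ / (1.22×10⁻⁴ × 1.07) = 4.05 m/s
Converting: 4.05 m/s × 3.6 = 14.6 km/h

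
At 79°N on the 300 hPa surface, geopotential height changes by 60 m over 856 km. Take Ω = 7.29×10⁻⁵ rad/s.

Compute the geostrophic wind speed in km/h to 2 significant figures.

Coriolis parameter at 79°N:
f = 2Ω sin φ = 2 × 7.29×10⁻⁵ × sin 79° = 1.43×10⁻⁴ s⁻¹
Height gradient: |∂Z/∂n| = 60 m / 856000 m = 7.01×10⁻⁵
On a pressure surface, geostrophic balance gives V_g = (g/f)|∂Z/∂n|:
V_g = 9.81 × 7.01×10⁻⁵ / 1.43×10⁻⁴ = 4.80 m/s
Converting: 4.80 m/s × 3.6 = 17 km/h

17 km/h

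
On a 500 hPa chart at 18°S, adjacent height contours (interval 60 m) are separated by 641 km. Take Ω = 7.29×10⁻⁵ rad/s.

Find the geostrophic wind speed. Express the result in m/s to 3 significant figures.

Coriolis parameter at 18°S:
f = 2Ω sin φ = 2 × 7.29×10⁻⁵ × sin 18° = 4.51×10⁻⁵ s⁻¹
Height gradient: |∂Z/∂n| = 60 m / 641000 m = 9.36×10⁻⁵
On a pressure surface, geostrophic balance gives V_g = (g/f)|∂Z/∂n|:
V_g = 9.81 × 9.36×10⁻⁵ / 4.51×10⁻⁵ = 20.4 m/s

20.4 m/s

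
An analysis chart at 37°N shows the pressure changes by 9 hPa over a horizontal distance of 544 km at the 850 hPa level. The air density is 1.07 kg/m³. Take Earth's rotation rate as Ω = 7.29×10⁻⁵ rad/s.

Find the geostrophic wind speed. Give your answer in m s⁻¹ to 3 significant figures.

Coriolis parameter at 37°N:
f = 2Ω sin φ = 2 × 7.29×10⁻⁵ × sin 37° = 8.77×10⁻⁵ s⁻¹
Pressure gradient: |∂P/∂n| = 900 Pa / 544000 m = 1.65×10⁻³ Pa/m
Geostrophic balance (pressure-gradient force = Coriolis force):
V_g = (1/(fρ)) |∂P/∂n| = 1.65×10⁻³ / (8.77×10⁻⁵ × 1.07) = 17.6 m/s

17.6 m s⁻¹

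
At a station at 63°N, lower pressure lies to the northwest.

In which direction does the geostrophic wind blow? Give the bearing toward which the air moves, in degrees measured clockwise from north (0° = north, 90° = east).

The pressure-gradient force points toward the northwest (bearing 315°).
Geostrophic balance: in the Northern Hemisphere the Coriolis force deflects motion to the right, so the geostrophic wind blows 90° to the right of the pressure-gradient force (low pressure on the left).
Rotating 315° by 90° clockwise gives 045° — the wind blows toward the northeast.

045°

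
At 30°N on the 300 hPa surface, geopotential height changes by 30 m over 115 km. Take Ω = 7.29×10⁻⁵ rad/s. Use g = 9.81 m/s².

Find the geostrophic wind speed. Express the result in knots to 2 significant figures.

Coriolis parameter at 30°N:
f = 2Ω sin φ = 2 × 7.29×10⁻⁵ × sin 30° = 7.29×10⁻⁵ s⁻¹
Height gradient: |∂Z/∂n| = 30 m / 115000 m = 2.61×10⁻⁴
On a pressure surface, geostrophic balance gives V_g = (g/f)|∂Z/∂n|:
V_g = 9.81 × 2.61×10⁻⁴ / 7.29×10⁻⁵ = 35.1 m/s
Converting: 35.1 m/s × 1.944 = 68 knots

68 knots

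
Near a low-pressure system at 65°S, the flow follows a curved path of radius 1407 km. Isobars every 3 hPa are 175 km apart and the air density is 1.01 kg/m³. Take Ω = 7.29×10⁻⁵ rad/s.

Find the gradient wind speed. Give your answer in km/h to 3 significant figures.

43.4 km/h

Coriolis parameter at 65°S:
f = 2Ω sin φ = 2 × 7.29×10⁻⁵ × sin 65° = 1.32×10⁻⁴ s⁻¹
Pressure gradient: |∂P/∂n| = 300 Pa / 175000 m = 1.71×10⁻³ Pa/m
Geostrophic speed: V_g = |∂P/∂n|/(fρ) = 1.71×10⁻³/(1.32×10⁻⁴ × 1.01) = 12.8 m/s
Around a low, centrifugal force acts outward with Coriolis, so pressure-gradient force balances both:
(1/ρ)|∂P/∂n| = fV + V²/R  →  V² + fR·V − fR·V_g = 0
With fR = 1.32×10⁻⁴ × 1407×10³ m = 186 m/s:
V = [−fR + √((fR)² + 4 fR V_g)]/2 = [−186 + √(186² + 4×186×12.8)]/2 = 12.1 m/s
Subgeostrophic (V < V_g = 12.8 m/s), as expected around a low.
Converting: 12.1 m/s × 3.6 = 43.4 km/h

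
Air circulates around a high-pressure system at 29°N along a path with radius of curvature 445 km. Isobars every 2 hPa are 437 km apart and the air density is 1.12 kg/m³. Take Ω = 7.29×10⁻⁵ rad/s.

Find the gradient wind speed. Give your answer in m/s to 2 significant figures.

Coriolis parameter at 29°N:
f = 2Ω sin φ = 2 × 7.29×10⁻⁵ × sin 29° = 7.07×10⁻⁵ s⁻¹
Pressure gradient: |∂P/∂n| = 200 Pa / 437000 m = 4.58×10⁻⁴ Pa/m
Geostrophic speed: V_g = |∂P/∂n|/(fρ) = 4.58×10⁻⁴/(7.07×10⁻⁵ × 1.12) = 5.78 m/s
Around a high, pressure-gradient force acts outward with centrifugal, so Coriolis balances both:
fV = (1/ρ)|∂P/∂n| + V²/R  →  V² − fR·V + fR·V_g = 0
With fR = 7.07×10⁻⁵ × 445×10³ m = 31.5 m/s:
V = [fR − √((fR)² − 4 fR V_g)]/2 = [31.5 − √(31.5² − 4×31.5×5.78)]/2 = 7.63 m/s
Supergeostrophic (V > V_g = 5.78 m/s), as expected around a high.

7.6 m/s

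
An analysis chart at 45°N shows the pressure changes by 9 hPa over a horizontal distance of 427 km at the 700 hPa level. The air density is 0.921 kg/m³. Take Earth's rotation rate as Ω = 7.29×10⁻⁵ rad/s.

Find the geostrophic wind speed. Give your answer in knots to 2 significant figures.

Coriolis parameter at 45°N:
f = 2Ω sin φ = 2 × 7.29×10⁻⁵ × sin 45° = 1.03×10⁻⁴ s⁻¹
Pressure gradient: |∂P/∂n| = 900 Pa / 427000 m = 2.11×10⁻³ Pa/m
Geostrophic balance (pressure-gradient force = Coriolis force):
V_g = (1/(fρ)) |∂P/∂n| = 2.11×10⁻³ / (1.03×10⁻⁴ × 0.921) = 22.2 m/s
Converting: 22.2 m/s × 1.944 = 43 knots

43 knots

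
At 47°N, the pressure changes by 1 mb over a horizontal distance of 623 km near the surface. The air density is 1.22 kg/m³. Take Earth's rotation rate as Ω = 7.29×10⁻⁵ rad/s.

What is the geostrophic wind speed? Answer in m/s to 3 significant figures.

Coriolis parameter at 47°N:
f = 2Ω sin φ = 2 × 7.29×10⁻⁵ × sin 47° = 1.07×10⁻⁴ s⁻¹
Pressure gradient: |∂P/∂n| = 100 Pa / 623000 m = 1.61×10⁻⁴ Pa/m
Geostrophic balance (pressure-gradient force = Coriolis force):
V_g = (1/(fρ)) |∂P/∂n| = 1.61×10⁻⁴ / (1.07×10⁻⁴ × 1.22) = 1.23 m/s

1.23 m/s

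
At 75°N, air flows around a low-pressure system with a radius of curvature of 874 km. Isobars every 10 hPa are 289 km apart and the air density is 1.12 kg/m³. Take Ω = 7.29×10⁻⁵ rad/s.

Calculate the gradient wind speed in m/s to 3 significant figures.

Coriolis parameter at 75°N:
f = 2Ω sin φ = 2 × 7.29×10⁻⁵ × sin 75° = 1.41×10⁻⁴ s⁻¹
Pressure gradient: |∂P/∂n| = 1000 Pa / 289000 m = 3.46×10⁻³ Pa/m
Geostrophic speed: V_g = |∂P/∂n|/(fρ) = 3.46×10⁻³/(1.41×10⁻⁴ × 1.12) = 21.9 m/s
Around a low, centrifugal force acts outward with Coriolis, so pressure-gradient force balances both:
(1/ρ)|∂P/∂n| = fV + V²/R  →  V² + fR·V − fR·V_g = 0
With fR = 1.41×10⁻⁴ × 874×10³ m = 123 m/s:
V = [−fR + √((fR)² + 4 fR V_g)]/2 = [−123 + √(123² + 4×123×21.9)]/2 = 19 m/s
Subgeostrophic (V < V_g = 21.9 m/s), as expected around a low.

19.0 m/s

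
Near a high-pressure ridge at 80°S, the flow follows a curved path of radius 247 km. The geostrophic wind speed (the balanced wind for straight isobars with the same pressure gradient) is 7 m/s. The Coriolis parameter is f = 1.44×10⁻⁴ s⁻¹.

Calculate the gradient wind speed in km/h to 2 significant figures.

34 km/h

Around a high, pressure-gradient force acts outward with centrifugal, so Coriolis balances both:
fV = (1/ρ)|∂P/∂n| + V²/R  →  V² − fR·V + fR·V_g = 0
With fR = 1.44×10⁻⁴ × 247×10³ m = 35.6 m/s:
V = [fR − √((fR)² − 4 fR V_g)]/2 = [35.6 − √(35.6² − 4×35.6×7)]/2 = 9.58 m/s
Supergeostrophic (V > V_g = 7 m/s), as expected around a high.
Converting: 9.58 m/s × 3.6 = 34 km/h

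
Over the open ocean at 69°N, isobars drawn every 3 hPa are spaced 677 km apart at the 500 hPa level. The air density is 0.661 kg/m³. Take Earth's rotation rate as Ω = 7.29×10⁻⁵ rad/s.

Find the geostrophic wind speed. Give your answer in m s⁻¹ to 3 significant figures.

4.93 m s⁻¹

Coriolis parameter at 69°N:
f = 2Ω sin φ = 2 × 7.29×10⁻⁵ × sin 69° = 1.36×10⁻⁴ s⁻¹
Pressure gradient: |∂P/∂n| = 300 Pa / 677000 m = 4.43×10⁻⁴ Pa/m
Geostrophic balance (pressure-gradient force = Coriolis force):
V_g = (1/(fρ)) |∂P/∂n| = 4.43×10⁻⁴ / (1.36×10⁻⁴ × 0.661) = 4.93 m/s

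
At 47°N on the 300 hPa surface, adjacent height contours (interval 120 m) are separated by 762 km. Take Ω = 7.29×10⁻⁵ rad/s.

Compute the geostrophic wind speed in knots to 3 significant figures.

Coriolis parameter at 47°N:
f = 2Ω sin φ = 2 × 7.29×10⁻⁵ × sin 47° = 1.07×10⁻⁴ s⁻¹
Height gradient: |∂Z/∂n| = 120 m / 762000 m = 1.57×10⁻⁴
On a pressure surface, geostrophic balance gives V_g = (g/f)|∂Z/∂n|:
V_g = 9.81 × 1.57×10⁻⁴ / 1.07×10⁻⁴ = 14.5 m/s
Converting: 14.5 m/s × 1.944 = 28.2 knots

28.2 knots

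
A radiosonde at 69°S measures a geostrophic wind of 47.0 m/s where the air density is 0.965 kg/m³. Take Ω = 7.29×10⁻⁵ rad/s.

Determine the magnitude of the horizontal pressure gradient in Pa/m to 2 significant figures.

6.2×10⁻³ Pa/m

Coriolis parameter at 69°S:
f = 2Ω sin φ = 2 × 7.29×10⁻⁵ × sin 69° = 1.36×10⁻⁴ s⁻¹
Geostrophic balance rearranged: |∂P/∂n| = f ρ V_g
|∂P/∂n| = 1.36×10⁻⁴ × 0.965 × 47.0 = 6.17×10⁻³ Pa/m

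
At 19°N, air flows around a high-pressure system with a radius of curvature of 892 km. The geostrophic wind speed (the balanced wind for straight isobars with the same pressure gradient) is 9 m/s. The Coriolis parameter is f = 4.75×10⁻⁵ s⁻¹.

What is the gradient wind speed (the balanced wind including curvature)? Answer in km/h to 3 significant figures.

46.7 km/h

Around a high, pressure-gradient force acts outward with centrifugal, so Coriolis balances both:
fV = (1/ρ)|∂P/∂n| + V²/R  →  V² − fR·V + fR·V_g = 0
With fR = 4.75×10⁻⁵ × 892×10³ m = 42.4 m/s:
V = [fR − √((fR)² − 4 fR V_g)]/2 = [42.4 − √(42.4² − 4×42.4×9)]/2 = 13 m/s
Supergeostrophic (V > V_g = 9 m/s), as expected around a high.
Converting: 13 m/s × 3.6 = 46.7 km/h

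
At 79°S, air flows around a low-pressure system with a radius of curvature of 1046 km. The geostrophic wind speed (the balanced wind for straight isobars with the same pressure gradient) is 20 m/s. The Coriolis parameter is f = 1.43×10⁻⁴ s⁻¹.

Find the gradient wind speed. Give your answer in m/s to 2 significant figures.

18 m/s

Around a low, centrifugal force acts outward with Coriolis, so pressure-gradient force balances both:
(1/ρ)|∂P/∂n| = fV + V²/R  →  V² + fR·V − fR·V_g = 0
With fR = 1.43×10⁻⁴ × 1046×10³ m = 150 m/s:
V = [−fR + √((fR)² + 4 fR V_g)]/2 = [−150 + √(150² + 4×150×20)]/2 = 17.9 m/s
Subgeostrophic (V < V_g = 20 m/s), as expected around a low.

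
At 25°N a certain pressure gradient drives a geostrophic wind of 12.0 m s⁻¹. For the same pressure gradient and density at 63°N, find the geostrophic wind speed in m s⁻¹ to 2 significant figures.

With the same pressure gradient and density, V_g ∝ 1/f ∝ 1/sin φ.
V₂ = V₁ · sin φ₁ / sin φ₂ = 12.0 × sin 25° / sin 63°
V₂ = 12.0 × 0.4226/0.8910 = 5.7 m s⁻¹

5.7 m s⁻¹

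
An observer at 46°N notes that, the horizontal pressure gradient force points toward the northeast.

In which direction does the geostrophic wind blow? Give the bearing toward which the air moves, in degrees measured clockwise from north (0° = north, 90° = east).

135°

The pressure-gradient force points toward the northeast (bearing 045°).
Geostrophic balance: in the Northern Hemisphere the Coriolis force deflects motion to the right, so the geostrophic wind blows 90° to the right of the pressure-gradient force (low pressure on the left).
Rotating 045° by 90° clockwise gives 135° — the wind blows toward the southeast.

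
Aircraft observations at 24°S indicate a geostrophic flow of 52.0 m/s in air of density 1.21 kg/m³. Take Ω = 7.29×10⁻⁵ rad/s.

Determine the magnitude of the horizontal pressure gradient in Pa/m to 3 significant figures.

3.73×10⁻³ Pa/m

Coriolis parameter at 24°S:
f = 2Ω sin φ = 2 × 7.29×10⁻⁵ × sin 24° = 5.93×10⁻⁵ s⁻¹
Geostrophic balance rearranged: |∂P/∂n| = f ρ V_g
|∂P/∂n| = 5.93×10⁻⁵ × 1.21 × 52.0 = 3.73×10⁻³ Pa/m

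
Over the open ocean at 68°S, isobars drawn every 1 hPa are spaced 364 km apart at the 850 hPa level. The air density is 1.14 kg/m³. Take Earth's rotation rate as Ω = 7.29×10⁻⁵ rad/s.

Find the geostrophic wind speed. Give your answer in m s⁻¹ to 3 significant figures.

1.78 m s⁻¹

Coriolis parameter at 68°S:
f = 2Ω sin φ = 2 × 7.29×10⁻⁵ × sin 68° = 1.35×10⁻⁴ s⁻¹
Pressure gradient: |∂P/∂n| = 100 Pa / 364000 m = 2.75×10⁻⁴ Pa/m
Geostrophic balance (pressure-gradient force = Coriolis force):
V_g = (1/(fρ)) |∂P/∂n| = 2.75×10⁻⁴ / (1.35×10⁻⁴ × 1.14) = 1.78 m/s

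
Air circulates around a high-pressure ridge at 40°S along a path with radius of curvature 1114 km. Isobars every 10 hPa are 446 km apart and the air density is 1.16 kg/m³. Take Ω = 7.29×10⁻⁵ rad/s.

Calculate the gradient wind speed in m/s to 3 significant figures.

Coriolis parameter at 40°S:
f = 2Ω sin φ = 2 × 7.29×10⁻⁵ × sin 40° = 9.37×10⁻⁵ s⁻¹
Pressure gradient: |∂P/∂n| = 1000 Pa / 446000 m = 2.24×10⁻³ Pa/m
Geostrophic speed: V_g = |∂P/∂n|/(fρ) = 2.24×10⁻³/(9.37×10⁻⁵ × 1.16) = 20.6 m/s
Around a high, pressure-gradient force acts outward with centrifugal, so Coriolis balances both:
fV = (1/ρ)|∂P/∂n| + V²/R  →  V² − fR·V + fR·V_g = 0
With fR = 9.37×10⁻⁵ × 1114×10³ m = 104 m/s:
V = [fR − √((fR)² − 4 fR V_g)]/2 = [104 − √(104² − 4×104×20.6)]/2 = 28.3 m/s
Supergeostrophic (V > V_g = 20.6 m/s), as expected around a high.

28.3 m/s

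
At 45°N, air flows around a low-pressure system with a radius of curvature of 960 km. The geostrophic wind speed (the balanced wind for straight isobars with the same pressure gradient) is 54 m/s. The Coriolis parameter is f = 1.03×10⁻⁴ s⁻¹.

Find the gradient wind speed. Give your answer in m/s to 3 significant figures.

Around a low, centrifugal force acts outward with Coriolis, so pressure-gradient force balances both:
(1/ρ)|∂P/∂n| = fV + V²/R  →  V² + fR·V − fR·V_g = 0
With fR = 1.03×10⁻⁴ × 960×10³ m = 98.9 m/s:
V = [−fR + √((fR)² + 4 fR V_g)]/2 = [−98.9 + √(98.9² + 4×98.9×54)]/2 = 38.8 m/s
Subgeostrophic (V < V_g = 54 m/s), as expected around a low.

38.8 m/s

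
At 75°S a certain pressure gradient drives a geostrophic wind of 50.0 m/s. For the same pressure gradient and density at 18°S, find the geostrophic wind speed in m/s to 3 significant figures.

With the same pressure gradient and density, V_g ∝ 1/f ∝ 1/sin φ.
V₂ = V₁ · sin φ₁ / sin φ₂ = 50.0 × sin 75° / sin 18°
V₂ = 50.0 × 0.9659/0.3090 = 156 m/s

156 m/s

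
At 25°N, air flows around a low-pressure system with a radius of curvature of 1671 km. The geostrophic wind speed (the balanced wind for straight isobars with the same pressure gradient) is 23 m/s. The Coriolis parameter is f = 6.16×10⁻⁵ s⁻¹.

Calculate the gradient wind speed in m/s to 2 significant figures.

19 m/s

Around a low, centrifugal force acts outward with Coriolis, so pressure-gradient force balances both:
(1/ρ)|∂P/∂n| = fV + V²/R  →  V² + fR·V − fR·V_g = 0
With fR = 6.16×10⁻⁵ × 1671×10³ m = 103 m/s:
V = [−fR + √((fR)² + 4 fR V_g)]/2 = [−103 + √(103² + 4×103×23)]/2 = 19.4 m/s
Subgeostrophic (V < V_g = 23 m/s), as expected around a low.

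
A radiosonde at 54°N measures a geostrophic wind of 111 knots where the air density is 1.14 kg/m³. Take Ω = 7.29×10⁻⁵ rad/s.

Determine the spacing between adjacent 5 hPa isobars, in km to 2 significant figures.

Coriolis parameter at 54°N:
f = 2Ω sin φ = 2 × 7.29×10⁻⁵ × sin 54° = 1.18×10⁻⁴ s⁻¹
Wind speed in SI: 111 knots = 57.1 m/s
Geostrophic balance rearranged: |∂P/∂n| = f ρ V_g
|∂P/∂n| = 1.18×10⁻⁴ × 1.14 × 57.1 = 7.68×10⁻³ Pa/m
Isobar spacing: Δn = ΔP/|∂P/∂n| = 500 Pa / 7.68×10⁻³ Pa/m = 65116 m ≈ 65 km

65 km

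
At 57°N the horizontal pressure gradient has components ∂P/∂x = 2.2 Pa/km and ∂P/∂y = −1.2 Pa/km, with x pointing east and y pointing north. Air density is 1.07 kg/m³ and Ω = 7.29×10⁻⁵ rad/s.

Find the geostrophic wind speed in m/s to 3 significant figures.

19.2 m/s

Coriolis parameter at 57°N:
f = 2Ω sin φ = 2 × 7.29×10⁻⁵ × sin 57° = 1.22×10⁻⁴ s⁻¹
Component geostrophic relations (x east, y north):
u_g = −(1/(fρ)) ∂P/∂y,  v_g = (1/(fρ)) ∂P/∂x
u_g = −(−1.2×10⁻³)/(1.22×10⁻⁴ × 1.07) = 9.17 m/s;  v_g = (2.2×10⁻³)/(1.22×10⁻⁴ × 1.07) = 16.8 m/s
|V_g| = √(u_g² + v_g²) = 19.2 m/s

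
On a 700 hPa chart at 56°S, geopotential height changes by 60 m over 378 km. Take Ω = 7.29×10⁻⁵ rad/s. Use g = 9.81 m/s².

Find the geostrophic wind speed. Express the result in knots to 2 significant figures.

25 knots

Coriolis parameter at 56°S:
f = 2Ω sin φ = 2 × 7.29×10⁻⁵ × sin 56° = 1.21×10⁻⁴ s⁻¹
Height gradient: |∂Z/∂n| = 60 m / 378000 m = 1.59×10⁻⁴
On a pressure surface, geostrophic balance gives V_g = (g/f)|∂Z/∂n|:
V_g = 9.81 × 1.59×10⁻⁴ / 1.21×10⁻⁴ = 12.9 m/s
Converting: 12.9 m/s × 1.944 = 25 knots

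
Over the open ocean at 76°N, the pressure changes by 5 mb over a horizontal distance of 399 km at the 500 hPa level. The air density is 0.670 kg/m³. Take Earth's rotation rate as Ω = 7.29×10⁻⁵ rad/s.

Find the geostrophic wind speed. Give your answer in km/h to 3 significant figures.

Coriolis parameter at 76°N:
f = 2Ω sin φ = 2 × 7.29×10⁻⁵ × sin 76° = 1.41×10⁻⁴ s⁻¹
Pressure gradient: |∂P/∂n| = 500 Pa / 399000 m = 1.25×10⁻³ Pa/m
Geostrophic balance (pressure-gradient force = Coriolis force):
V_g = (1/(fρ)) |∂P/∂n| = 1.25×10⁻³ / (1.41×10⁻⁴ × 0.670) = 13.2 m/s
Converting: 13.2 m/s × 3.6 = 47.6 km/h

47.6 km/h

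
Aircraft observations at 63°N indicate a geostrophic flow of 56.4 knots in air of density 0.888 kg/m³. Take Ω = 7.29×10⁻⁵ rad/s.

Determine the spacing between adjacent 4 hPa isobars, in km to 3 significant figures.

120 km

Coriolis parameter at 63°N:
f = 2Ω sin φ = 2 × 7.29×10⁻⁵ × sin 63° = 1.30×10⁻⁴ s⁻¹
Wind speed in SI: 56.4 knots = 29.0 m/s
Geostrophic balance rearranged: |∂P/∂n| = f ρ V_g
|∂P/∂n| = 1.30×10⁻⁴ × 0.888 × 29.0 = 3.35×10⁻³ Pa/m
Isobar spacing: Δn = ΔP/|∂P/∂n| = 400 Pa / 3.35×10⁻³ Pa/m = 119506 m ≈ 120 km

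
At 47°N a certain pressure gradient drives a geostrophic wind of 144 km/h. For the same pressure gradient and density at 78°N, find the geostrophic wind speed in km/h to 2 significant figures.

110 km/h

With the same pressure gradient and density, V_g ∝ 1/f ∝ 1/sin φ.
V₂ = V₁ · sin φ₁ / sin φ₂ = 144 × sin 47° / sin 78°
V₂ = 144 × 0.7314/0.9781 = 110 km/h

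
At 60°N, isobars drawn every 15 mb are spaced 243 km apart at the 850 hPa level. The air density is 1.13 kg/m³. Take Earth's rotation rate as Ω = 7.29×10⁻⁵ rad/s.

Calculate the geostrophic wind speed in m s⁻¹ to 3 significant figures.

43.3 m s⁻¹

Coriolis parameter at 60°N:
f = 2Ω sin φ = 2 × 7.29×10⁻⁵ × sin 60° = 1.26×10⁻⁴ s⁻¹
Pressure gradient: |∂P/∂n| = 1500 Pa / 243000 m = 6.17×10⁻³ Pa/m
Geostrophic balance (pressure-gradient force = Coriolis force):
V_g = (1/(fρ)) |∂P/∂n| = 6.17×10⁻³ / (1.26×10⁻⁴ × 1.13) = 43.3 m/s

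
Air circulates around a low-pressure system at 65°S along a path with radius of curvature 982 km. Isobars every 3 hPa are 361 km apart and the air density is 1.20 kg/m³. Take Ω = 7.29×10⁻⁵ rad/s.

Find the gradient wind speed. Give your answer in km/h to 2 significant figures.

Coriolis parameter at 65°S:
f = 2Ω sin φ = 2 × 7.29×10⁻⁵ × sin 65° = 1.32×10⁻⁴ s⁻¹
Pressure gradient: |∂P/∂n| = 300 Pa / 361000 m = 8.31×10⁻⁴ Pa/m
Geostrophic speed: V_g = |∂P/∂n|/(fρ) = 8.31×10⁻⁴/(1.32×10⁻⁴ × 1.20) = 5.24 m/s
Around a low, centrifugal force acts outward with Coriolis, so pressure-gradient force balances both:
(1/ρ)|∂P/∂n| = fV + V²/R  →  V² + fR·V − fR·V_g = 0
With fR = 1.32×10⁻⁴ × 982×10³ m = 130 m/s:
V = [−fR + √((fR)² + 4 fR V_g)]/2 = [−130 + √(130² + 4×130×5.24)]/2 = 5.04 m/s
Subgeostrophic (V < V_g = 5.24 m/s), as expected around a low.
Converting: 5.04 m/s × 3.6 = 18 km/h

18 km/h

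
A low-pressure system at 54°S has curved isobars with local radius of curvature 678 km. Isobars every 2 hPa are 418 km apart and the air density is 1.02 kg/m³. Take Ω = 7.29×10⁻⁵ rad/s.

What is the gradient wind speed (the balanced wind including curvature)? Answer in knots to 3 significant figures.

Coriolis parameter at 54°S:
f = 2Ω sin φ = 2 × 7.29×10⁻⁵ × sin 54° = 1.18×10⁻⁴ s⁻¹
Pressure gradient: |∂P/∂n| = 200 Pa / 418000 m = 4.78×10⁻⁴ Pa/m
Geostrophic speed: V_g = |∂P/∂n|/(fρ) = 4.78×10⁻⁴/(1.18×10⁻⁴ × 1.02) = 3.98 m/s
Around a low, centrifugal force acts outward with Coriolis, so pressure-gradient force balances both:
(1/ρ)|∂P/∂n| = fV + V²/R  →  V² + fR·V − fR·V_g = 0
With fR = 1.18×10⁻⁴ × 678×10³ m = 80.0 m/s:
V = [−fR + √((fR)² + 4 fR V_g)]/2 = [−80.0 + √(80.0² + 4×80.0×3.98)]/2 = 3.8 m/s
Subgeostrophic (V < V_g = 3.98 m/s), as expected around a low.
Converting: 3.8 m/s × 1.944 = 7.38 knots

7.38 knots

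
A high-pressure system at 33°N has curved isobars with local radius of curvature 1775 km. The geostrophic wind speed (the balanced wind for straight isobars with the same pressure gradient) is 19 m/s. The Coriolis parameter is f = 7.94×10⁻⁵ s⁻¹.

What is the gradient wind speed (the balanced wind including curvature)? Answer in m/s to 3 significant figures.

Around a high, pressure-gradient force acts outward with centrifugal, so Coriolis balances both:
fV = (1/ρ)|∂P/∂n| + V²/R  →  V² − fR·V + fR·V_g = 0
With fR = 7.94×10⁻⁵ × 1775×10³ m = 141 m/s:
V = [fR − √((fR)² − 4 fR V_g)]/2 = [141 − √(141² − 4×141×19)]/2 = 22.6 m/s
Supergeostrophic (V > V_g = 19 m/s), as expected around a high.

22.6 m/s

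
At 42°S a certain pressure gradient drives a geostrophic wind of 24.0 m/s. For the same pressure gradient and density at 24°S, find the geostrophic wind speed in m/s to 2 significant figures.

39 m/s

With the same pressure gradient and density, V_g ∝ 1/f ∝ 1/sin φ.
V₂ = V₁ · sin φ₁ / sin φ₂ = 24.0 × sin 42° / sin 24°
V₂ = 24.0 × 0.6691/0.4067 = 39 m/s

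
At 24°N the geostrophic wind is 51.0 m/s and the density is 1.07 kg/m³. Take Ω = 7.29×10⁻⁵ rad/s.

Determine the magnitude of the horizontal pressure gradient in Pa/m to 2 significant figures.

3.2×10⁻³ Pa/m

Coriolis parameter at 24°N:
f = 2Ω sin φ = 2 × 7.29×10⁻⁵ × sin 24° = 5.93×10⁻⁵ s⁻¹
Geostrophic balance rearranged: |∂P/∂n| = f ρ V_g
|∂P/∂n| = 5.93×10⁻⁵ × 1.07 × 51.0 = 3.24×10⁻³ Pa/m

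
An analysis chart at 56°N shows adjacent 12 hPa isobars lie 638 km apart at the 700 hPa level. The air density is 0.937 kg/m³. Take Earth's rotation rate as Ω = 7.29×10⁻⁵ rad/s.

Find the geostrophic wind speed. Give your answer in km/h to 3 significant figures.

59.8 km/h

Coriolis parameter at 56°N:
f = 2Ω sin φ = 2 × 7.29×10⁻⁵ × sin 56° = 1.21×10⁻⁴ s⁻¹
Pressure gradient: |∂P/∂n| = 1200 Pa / 638000 m = 1.88×10⁻³ Pa/m
Geostrophic balance (pressure-gradient force = Coriolis force):
V_g = (1/(fρ)) |∂P/∂n| = 1.88×10⁻³ / (1.21×10⁻⁴ × 0.937) = 16.6 m/s
Converting: 16.6 m/s × 3.6 = 59.8 km/h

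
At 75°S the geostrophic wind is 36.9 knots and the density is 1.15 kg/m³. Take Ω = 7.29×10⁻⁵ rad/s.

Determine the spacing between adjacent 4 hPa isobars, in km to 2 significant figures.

Coriolis parameter at 75°S:
f = 2Ω sin φ = 2 × 7.29×10⁻⁵ × sin 75° = 1.41×10⁻⁴ s⁻¹
Wind speed in SI: 36.9 knots = 19.0 m/s
Geostrophic balance rearranged: |∂P/∂n| = f ρ V_g
|∂P/∂n| = 1.41×10⁻⁴ × 1.15 × 19.0 = 3.07×10⁻³ Pa/m
Isobar spacing: Δn = ΔP/|∂P/∂n| = 400 Pa / 3.07×10⁻³ Pa/m = 130106 m ≈ 130 km

130 km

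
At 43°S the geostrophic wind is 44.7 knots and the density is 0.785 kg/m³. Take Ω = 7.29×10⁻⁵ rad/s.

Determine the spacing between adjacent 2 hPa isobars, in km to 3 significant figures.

111 km

Coriolis parameter at 43°S:
f = 2Ω sin φ = 2 × 7.29×10⁻⁵ × sin 43° = 9.94×10⁻⁵ s⁻¹
Wind speed in SI: 44.7 knots = 23.0 m/s
Geostrophic balance rearranged: |∂P/∂n| = f ρ V_g
|∂P/∂n| = 9.94×10⁻⁵ × 0.785 × 23.0 = 1.79×10⁻³ Pa/m
Isobar spacing: Δn = ΔP/|∂P/∂n| = 200 Pa / 1.79×10⁻³ Pa/m = 111423 m ≈ 111 km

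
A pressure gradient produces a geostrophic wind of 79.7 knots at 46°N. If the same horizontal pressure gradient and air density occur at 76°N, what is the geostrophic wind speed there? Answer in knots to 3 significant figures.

With the same pressure gradient and density, V_g ∝ 1/f ∝ 1/sin φ.
V₂ = V₁ · sin φ₁ / sin φ₂ = 79.7 × sin 46° / sin 76°
V₂ = 79.7 × 0.7193/0.9703 = 59.1 knots

59.1 knots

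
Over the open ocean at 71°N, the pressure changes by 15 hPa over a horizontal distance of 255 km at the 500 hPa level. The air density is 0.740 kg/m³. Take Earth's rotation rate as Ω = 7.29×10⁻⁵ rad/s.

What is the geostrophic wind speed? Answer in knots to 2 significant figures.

110 knots

Coriolis parameter at 71°N:
f = 2Ω sin φ = 2 × 7.29×10⁻⁵ × sin 71° = 1.38×10⁻⁴ s⁻¹
Pressure gradient: |∂P/∂n| = 1500 Pa / 255000 m = 5.88×10⁻³ Pa/m
Geostrophic balance (pressure-gradient force = Coriolis force):
V_g = (1/(fρ)) |∂P/∂n| = 5.88×10⁻³ / (1.38×10⁻⁴ × 0.740) = 57.7 m/s
Converting: 57.7 m/s × 1.944 = 110 knots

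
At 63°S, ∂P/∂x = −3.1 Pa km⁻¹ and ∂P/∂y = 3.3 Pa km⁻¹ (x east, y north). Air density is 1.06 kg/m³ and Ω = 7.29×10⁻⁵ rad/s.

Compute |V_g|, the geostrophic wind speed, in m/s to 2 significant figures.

33 m/s

Coriolis parameter at 63°S:
f = 2Ω sin φ = 2 × 7.29×10⁻⁵ × sin 63° = 1.30×10⁻⁴ s⁻¹
In the Southern Hemisphere f is negative: f = −1.30×10⁻⁴ s⁻¹.
Component geostrophic relations (x east, y north):
u_g = −(1/(fρ)) ∂P/∂y,  v_g = (1/(fρ)) ∂P/∂x
u_g = −(3.3×10⁻³)/(−1.30×10⁻⁴ × 1.06) = 24.0 m/s;  v_g = (−3.1×10⁻³)/(−1.30×10⁻⁴ × 1.06) = 22.5 m/s
|V_g| = √(u_g² + v_g²) = 32.9 m/s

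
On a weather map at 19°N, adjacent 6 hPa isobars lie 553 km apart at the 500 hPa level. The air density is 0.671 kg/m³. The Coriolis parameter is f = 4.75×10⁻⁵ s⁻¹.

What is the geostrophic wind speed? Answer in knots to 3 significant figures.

66.2 knots

Pressure gradient: |∂P/∂n| = 600 Pa / 553000 m = 1.08×10⁻³ Pa/m
Geostrophic balance (pressure-gradient force = Coriolis force):
V_g = (1/(fρ)) |∂P/∂n| = 1.08×10⁻³ / (4.75×10⁻⁵ × 0.671) = 34.0 m/s
Converting: 34.0 m/s × 1.944 = 66.2 knots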